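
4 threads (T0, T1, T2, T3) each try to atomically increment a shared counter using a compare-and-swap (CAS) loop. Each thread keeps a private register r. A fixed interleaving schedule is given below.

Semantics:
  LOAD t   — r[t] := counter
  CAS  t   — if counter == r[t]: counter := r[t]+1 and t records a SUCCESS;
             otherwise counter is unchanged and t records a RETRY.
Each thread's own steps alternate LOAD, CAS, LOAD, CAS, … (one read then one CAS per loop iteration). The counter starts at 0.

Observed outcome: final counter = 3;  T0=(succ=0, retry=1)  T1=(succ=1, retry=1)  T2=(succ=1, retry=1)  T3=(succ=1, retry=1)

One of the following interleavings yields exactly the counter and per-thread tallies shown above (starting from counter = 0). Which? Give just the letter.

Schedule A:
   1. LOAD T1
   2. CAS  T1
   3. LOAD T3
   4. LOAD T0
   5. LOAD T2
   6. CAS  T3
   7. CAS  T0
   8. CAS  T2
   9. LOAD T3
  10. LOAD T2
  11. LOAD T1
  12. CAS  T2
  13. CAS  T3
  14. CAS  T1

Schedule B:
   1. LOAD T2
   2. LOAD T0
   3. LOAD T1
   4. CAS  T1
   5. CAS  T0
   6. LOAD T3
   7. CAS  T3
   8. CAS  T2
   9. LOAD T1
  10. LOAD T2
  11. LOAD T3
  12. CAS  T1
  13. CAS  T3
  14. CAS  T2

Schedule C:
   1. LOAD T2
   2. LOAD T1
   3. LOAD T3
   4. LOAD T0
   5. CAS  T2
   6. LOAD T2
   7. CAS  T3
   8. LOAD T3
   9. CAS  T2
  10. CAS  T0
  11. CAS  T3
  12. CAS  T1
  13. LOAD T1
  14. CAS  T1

A

Simulating candidate A:
T1 LOAD — after: cnt=0, r=0 — load
T1 CAS — after: cnt=1, r=0 — ok
T3 LOAD — after: cnt=1, r=1 — load
T0 LOAD — after: cnt=1, r=1 — load
T2 LOAD — after: cnt=1, r=1 — load
T3 CAS — after: cnt=2, r=1 — ok
T0 CAS — after: cnt=2, r=1 — retry
T2 CAS — after: cnt=2, r=1 — retry
T3 LOAD — after: cnt=2, r=2 — load
T2 LOAD — after: cnt=2, r=2 — load
T1 LOAD — after: cnt=2, r=2 — load
T2 CAS — after: cnt=3, r=2 — ok
T3 CAS — after: cnt=3, r=2 — retry
T1 CAS — after: cnt=3, r=2 — retry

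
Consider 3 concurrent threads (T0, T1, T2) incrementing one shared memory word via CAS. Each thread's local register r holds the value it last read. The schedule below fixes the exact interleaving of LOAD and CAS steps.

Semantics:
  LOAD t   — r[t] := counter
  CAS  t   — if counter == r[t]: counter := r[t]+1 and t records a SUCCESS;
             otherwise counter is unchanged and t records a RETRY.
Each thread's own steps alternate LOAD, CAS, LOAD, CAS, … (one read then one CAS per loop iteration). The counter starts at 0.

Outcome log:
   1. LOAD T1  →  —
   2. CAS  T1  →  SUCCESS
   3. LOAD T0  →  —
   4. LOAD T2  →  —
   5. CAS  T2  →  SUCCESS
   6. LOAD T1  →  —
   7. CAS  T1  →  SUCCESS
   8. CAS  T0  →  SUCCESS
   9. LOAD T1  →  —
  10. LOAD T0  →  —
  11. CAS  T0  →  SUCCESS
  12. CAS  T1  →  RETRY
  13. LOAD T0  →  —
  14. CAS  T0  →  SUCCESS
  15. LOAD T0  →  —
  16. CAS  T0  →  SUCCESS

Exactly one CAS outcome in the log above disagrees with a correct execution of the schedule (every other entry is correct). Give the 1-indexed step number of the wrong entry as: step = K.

Correct run:
[1] T1.load  rd  (counter 0, T1.r 0)
[2] T1.cas  hit  (counter 1, T1.r 0)
[3] T0.load  rd  (counter 1, T0.r 1)
[4] T2.load  rd  (counter 1, T2.r 1)
[5] T2.cas  hit  (counter 2, T2.r 1)
[6] T1.load  rd  (counter 2, T1.r 2)
[7] T1.cas  hit  (counter 3, T1.r 2)
[8] T0.cas  miss  (counter 3, T0.r 1)
[9] T1.load  rd  (counter 3, T1.r 3)
[10] T0.load  rd  (counter 3, T0.r 3)
[11] T0.cas  hit  (counter 4, T0.r 3)
[12] T1.cas  miss  (counter 4, T1.r 3)
[13] T0.load  rd  (counter 4, T0.r 4)
[14] T0.cas  hit  (counter 5, T0.r 4)
[15] T0.load  rd  (counter 5, T0.r 5)
[16] T0.cas  hit  (counter 6, T0.r 5)
Log disagrees first at step 8.

step = 8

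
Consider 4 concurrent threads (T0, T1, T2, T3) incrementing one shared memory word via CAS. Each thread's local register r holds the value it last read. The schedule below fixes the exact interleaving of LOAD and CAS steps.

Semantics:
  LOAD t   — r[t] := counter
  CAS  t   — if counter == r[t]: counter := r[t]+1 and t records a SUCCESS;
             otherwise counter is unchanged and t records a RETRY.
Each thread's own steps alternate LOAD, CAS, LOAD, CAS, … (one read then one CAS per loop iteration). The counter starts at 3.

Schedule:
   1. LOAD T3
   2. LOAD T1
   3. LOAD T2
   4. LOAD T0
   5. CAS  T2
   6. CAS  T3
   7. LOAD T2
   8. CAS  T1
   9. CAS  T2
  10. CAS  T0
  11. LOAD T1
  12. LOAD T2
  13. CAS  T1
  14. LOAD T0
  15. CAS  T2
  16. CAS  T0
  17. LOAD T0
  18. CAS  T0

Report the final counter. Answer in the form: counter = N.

counter = 8

   1) LOAD T3:  M=3  r_T3=3
   2) LOAD T1:  M=3  r_T1=3
   3) LOAD T2:  M=3  r_T2=3
   4) LOAD T0:  M=3  r_T0=3
   5) CAS  T2:  M=4  r_T2=3 ✓
   6) CAS  T3:  M=4  r_T3=3 ✗
   7) LOAD T2:  M=4  r_T2=4
   8) CAS  T1:  M=4  r_T1=3 ✗
   9) CAS  T2:  M=5  r_T2=4 ✓
  10) CAS  T0:  M=5  r_T0=3 ✗
  11) LOAD T1:  M=5  r_T1=5
  12) LOAD T2:  M=5  r_T2=5
  13) CAS  T1:  M=6  r_T1=5 ✓
  14) LOAD T0:  M=6  r_T0=6
  15) CAS  T2:  M=6  r_T2=5 ✗
  16) CAS  T0:  M=7  r_T0=6 ✓
  17) LOAD T0:  M=7  r_T0=7
  18) CAS  T0:  M=8  r_T0=7 ✓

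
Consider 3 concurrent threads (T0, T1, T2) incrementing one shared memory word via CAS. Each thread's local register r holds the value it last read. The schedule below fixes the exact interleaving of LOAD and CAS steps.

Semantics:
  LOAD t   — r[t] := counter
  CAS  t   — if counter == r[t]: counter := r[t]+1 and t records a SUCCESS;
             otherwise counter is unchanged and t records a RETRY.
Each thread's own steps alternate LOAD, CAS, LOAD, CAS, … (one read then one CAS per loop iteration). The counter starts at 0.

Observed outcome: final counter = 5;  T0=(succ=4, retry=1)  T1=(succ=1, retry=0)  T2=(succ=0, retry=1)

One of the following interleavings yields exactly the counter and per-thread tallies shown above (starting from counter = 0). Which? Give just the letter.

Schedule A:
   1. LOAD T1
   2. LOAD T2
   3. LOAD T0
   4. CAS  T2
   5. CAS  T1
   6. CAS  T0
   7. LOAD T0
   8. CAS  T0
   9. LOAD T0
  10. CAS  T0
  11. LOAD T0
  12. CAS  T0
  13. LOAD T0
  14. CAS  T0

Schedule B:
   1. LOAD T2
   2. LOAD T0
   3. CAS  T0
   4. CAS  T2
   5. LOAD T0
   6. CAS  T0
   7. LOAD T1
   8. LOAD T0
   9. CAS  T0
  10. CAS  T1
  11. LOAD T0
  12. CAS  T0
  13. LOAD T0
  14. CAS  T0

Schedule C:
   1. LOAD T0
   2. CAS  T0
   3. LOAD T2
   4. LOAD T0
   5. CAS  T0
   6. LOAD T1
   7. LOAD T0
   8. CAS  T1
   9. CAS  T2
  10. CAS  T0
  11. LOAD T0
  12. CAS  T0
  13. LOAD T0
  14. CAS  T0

Run C:
   1) LOAD T0:  M=0  r_T0=0
   2) CAS  T0:  M=1  r_T0=0 ✓
   3) LOAD T2:  M=1  r_T2=1
   4) LOAD T0:  M=1  r_T0=1
   5) CAS  T0:  M=2  r_T0=1 ✓
   6) LOAD T1:  M=2  r_T1=2
   7) LOAD T0:  M=2  r_T0=2
   8) CAS  T1:  M=3  r_T1=2 ✓
   9) CAS  T2:  M=3  r_T2=1 ✗
  10) CAS  T0:  M=3  r_T0=2 ✗
  11) LOAD T0:  M=3  r_T0=3
  12) CAS  T0:  M=4  r_T0=3 ✓
  13) LOAD T0:  M=4  r_T0=4
  14) CAS  T0:  M=5  r_T0=4 ✓

C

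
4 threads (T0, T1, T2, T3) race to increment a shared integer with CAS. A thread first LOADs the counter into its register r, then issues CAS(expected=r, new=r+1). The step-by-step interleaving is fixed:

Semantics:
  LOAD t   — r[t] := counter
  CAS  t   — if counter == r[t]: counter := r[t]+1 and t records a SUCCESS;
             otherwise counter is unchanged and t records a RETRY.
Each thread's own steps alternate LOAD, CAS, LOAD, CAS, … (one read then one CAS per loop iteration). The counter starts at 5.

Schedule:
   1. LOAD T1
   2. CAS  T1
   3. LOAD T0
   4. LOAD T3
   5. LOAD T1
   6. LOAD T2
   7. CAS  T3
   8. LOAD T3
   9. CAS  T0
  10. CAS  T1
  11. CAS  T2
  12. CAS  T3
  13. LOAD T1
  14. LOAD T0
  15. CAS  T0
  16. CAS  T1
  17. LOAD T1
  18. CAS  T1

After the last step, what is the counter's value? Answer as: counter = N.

counter = 10

1. LOAD T1 → mem=5 r[T1]=5 [LOAD]
2. CAS T1 → mem=6 r[T1]=5 [OK]
3. LOAD T0 → mem=6 r[T0]=6 [LOAD]
4. LOAD T3 → mem=6 r[T3]=6 [LOAD]
5. LOAD T1 → mem=6 r[T1]=6 [LOAD]
6. LOAD T2 → mem=6 r[T2]=6 [LOAD]
7. CAS T3 → mem=7 r[T3]=6 [OK]
8. LOAD T3 → mem=7 r[T3]=7 [LOAD]
9. CAS T0 → mem=7 r[T0]=6 [RETRY]
10. CAS T1 → mem=7 r[T1]=6 [RETRY]
11. CAS T2 → mem=7 r[T2]=6 [RETRY]
12. CAS T3 → mem=8 r[T3]=7 [OK]
13. LOAD T1 → mem=8 r[T1]=8 [LOAD]
14. LOAD T0 → mem=8 r[T0]=8 [LOAD]
15. CAS T0 → mem=9 r[T0]=8 [OK]
16. CAS T1 → mem=9 r[T1]=8 [RETRY]
17. LOAD T1 → mem=9 r[T1]=9 [LOAD]
18. CAS T1 → mem=10 r[T1]=9 [OK]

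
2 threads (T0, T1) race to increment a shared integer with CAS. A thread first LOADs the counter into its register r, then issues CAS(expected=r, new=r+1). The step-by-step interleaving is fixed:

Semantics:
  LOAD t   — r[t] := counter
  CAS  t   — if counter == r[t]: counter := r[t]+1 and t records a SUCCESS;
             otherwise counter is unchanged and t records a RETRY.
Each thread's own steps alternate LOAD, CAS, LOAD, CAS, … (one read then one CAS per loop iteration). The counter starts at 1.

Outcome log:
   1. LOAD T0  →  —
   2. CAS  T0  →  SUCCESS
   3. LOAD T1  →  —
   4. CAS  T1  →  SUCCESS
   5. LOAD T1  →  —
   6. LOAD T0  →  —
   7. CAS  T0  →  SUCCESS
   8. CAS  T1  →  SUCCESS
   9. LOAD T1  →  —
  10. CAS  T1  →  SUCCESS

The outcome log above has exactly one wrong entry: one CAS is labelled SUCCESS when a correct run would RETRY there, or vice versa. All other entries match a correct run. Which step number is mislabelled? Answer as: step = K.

step = 8

Correct run:
T0 LOAD — after: cnt=1, r=1 — load
T0 CAS — after: cnt=2, r=1 — ok
T1 LOAD — after: cnt=2, r=2 — load
T1 CAS — after: cnt=3, r=2 — ok
T1 LOAD — after: cnt=3, r=3 — load
T0 LOAD — after: cnt=3, r=3 — load
T0 CAS — after: cnt=4, r=3 — ok
T1 CAS — after: cnt=4, r=3 — retry
T1 LOAD — after: cnt=4, r=4 — load
T1 CAS — after: cnt=5, r=4 — ok
Flip is step 8.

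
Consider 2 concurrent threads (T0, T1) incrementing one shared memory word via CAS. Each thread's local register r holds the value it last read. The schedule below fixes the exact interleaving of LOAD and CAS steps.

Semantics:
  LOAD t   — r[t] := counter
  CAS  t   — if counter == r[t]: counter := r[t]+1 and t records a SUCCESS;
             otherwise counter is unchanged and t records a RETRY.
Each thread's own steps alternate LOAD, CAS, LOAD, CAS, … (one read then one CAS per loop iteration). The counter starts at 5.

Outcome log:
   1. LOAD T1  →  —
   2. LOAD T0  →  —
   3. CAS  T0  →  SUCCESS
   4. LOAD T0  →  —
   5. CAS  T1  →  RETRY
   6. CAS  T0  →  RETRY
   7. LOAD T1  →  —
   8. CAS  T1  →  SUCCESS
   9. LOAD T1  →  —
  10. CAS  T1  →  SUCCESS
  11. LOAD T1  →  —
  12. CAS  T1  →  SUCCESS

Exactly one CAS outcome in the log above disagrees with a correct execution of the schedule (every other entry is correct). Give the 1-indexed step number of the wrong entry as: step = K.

step = 6

Correct run:
[1] T1.load  rd  (counter 5, T1.r 5)
[2] T0.load  rd  (counter 5, T0.r 5)
[3] T0.cas  hit  (counter 6, T0.r 5)
[4] T0.load  rd  (counter 6, T0.r 6)
[5] T1.cas  miss  (counter 6, T1.r 5)
[6] T0.cas  hit  (counter 7, T0.r 6)
[7] T1.load  rd  (counter 7, T1.r 7)
[8] T1.cas  hit  (counter 8, T1.r 7)
[9] T1.load  rd  (counter 8, T1.r 8)
[10] T1.cas  hit  (counter 9, T1.r 8)
[11] T1.load  rd  (counter 9, T1.r 9)
[12] T1.cas  hit  (counter 10, T1.r 9)
Flip is step 6.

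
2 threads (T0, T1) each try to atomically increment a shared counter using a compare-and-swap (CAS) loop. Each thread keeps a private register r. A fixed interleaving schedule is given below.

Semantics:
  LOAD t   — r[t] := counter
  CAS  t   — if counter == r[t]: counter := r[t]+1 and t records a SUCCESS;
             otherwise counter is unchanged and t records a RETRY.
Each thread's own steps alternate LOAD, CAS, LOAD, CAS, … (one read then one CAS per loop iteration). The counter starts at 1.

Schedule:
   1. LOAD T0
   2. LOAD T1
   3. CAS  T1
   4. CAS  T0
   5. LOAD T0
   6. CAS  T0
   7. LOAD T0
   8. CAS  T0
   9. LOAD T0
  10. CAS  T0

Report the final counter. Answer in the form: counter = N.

counter = 5

step 1: T0 LOAD ⇒ load; ctr=1 reg=1
step 2: T1 LOAD ⇒ load; ctr=1 reg=1
step 3: T1 CAS ⇒ ok; ctr=2 reg=1
step 4: T0 CAS ⇒ retry; ctr=2 reg=1
step 5: T0 LOAD ⇒ load; ctr=2 reg=2
step 6: T0 CAS ⇒ ok; ctr=3 reg=2
step 7: T0 LOAD ⇒ load; ctr=3 reg=3
step 8: T0 CAS ⇒ ok; ctr=4 reg=3
step 9: T0 LOAD ⇒ load; ctr=4 reg=4
step 10: T0 CAS ⇒ ok; ctr=5 reg=4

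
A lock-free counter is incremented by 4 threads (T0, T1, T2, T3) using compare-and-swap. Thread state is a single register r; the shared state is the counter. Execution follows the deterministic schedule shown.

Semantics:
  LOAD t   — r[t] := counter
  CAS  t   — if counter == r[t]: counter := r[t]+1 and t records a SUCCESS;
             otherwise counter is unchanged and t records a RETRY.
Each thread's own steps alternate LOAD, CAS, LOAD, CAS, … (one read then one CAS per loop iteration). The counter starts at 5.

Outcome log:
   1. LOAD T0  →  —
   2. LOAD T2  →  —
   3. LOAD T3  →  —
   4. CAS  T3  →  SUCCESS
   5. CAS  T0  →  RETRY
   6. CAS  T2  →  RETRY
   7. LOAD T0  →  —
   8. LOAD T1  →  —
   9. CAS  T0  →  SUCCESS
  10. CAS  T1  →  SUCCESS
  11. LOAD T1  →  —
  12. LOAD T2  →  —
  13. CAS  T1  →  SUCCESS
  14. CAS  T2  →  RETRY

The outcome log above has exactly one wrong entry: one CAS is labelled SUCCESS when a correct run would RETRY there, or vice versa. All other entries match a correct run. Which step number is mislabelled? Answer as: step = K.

Correct run:
step 1: T0 LOAD ⇒ load; ctr=5 reg=5
step 2: T2 LOAD ⇒ load; ctr=5 reg=5
step 3: T3 LOAD ⇒ load; ctr=5 reg=5
step 4: T3 CAS ⇒ ok; ctr=6 reg=5
step 5: T0 CAS ⇒ retry; ctr=6 reg=5
step 6: T2 CAS ⇒ retry; ctr=6 reg=5
step 7: T0 LOAD ⇒ load; ctr=6 reg=6
step 8: T1 LOAD ⇒ load; ctr=6 reg=6
step 9: T0 CAS ⇒ ok; ctr=7 reg=6
step 10: T1 CAS ⇒ retry; ctr=7 reg=6
step 11: T1 LOAD ⇒ load; ctr=7 reg=7
step 12: T2 LOAD ⇒ load; ctr=7 reg=7
step 13: T1 CAS ⇒ ok; ctr=8 reg=7
step 14: T2 CAS ⇒ retry; ctr=8 reg=7
Log disagrees first at step 10.

step = 10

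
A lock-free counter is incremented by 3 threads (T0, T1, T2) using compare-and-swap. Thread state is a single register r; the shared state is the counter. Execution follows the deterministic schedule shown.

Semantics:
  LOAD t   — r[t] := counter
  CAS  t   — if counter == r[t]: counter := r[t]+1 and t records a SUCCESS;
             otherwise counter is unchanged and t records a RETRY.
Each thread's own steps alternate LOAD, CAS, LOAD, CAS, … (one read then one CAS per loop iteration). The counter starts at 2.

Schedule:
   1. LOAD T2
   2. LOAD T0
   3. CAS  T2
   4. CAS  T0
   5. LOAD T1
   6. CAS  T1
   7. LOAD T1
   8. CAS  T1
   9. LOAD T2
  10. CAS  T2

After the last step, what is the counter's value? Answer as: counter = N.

step 1: T2 LOAD ⇒ load; ctr=2 reg=2
step 2: T0 LOAD ⇒ load; ctr=2 reg=2
step 3: T2 CAS ⇒ ok; ctr=3 reg=2
step 4: T0 CAS ⇒ retry; ctr=3 reg=2
step 5: T1 LOAD ⇒ load; ctr=3 reg=3
step 6: T1 CAS ⇒ ok; ctr=4 reg=3
step 7: T1 LOAD ⇒ load; ctr=4 reg=4
step 8: T1 CAS ⇒ ok; ctr=5 reg=4
step 9: T2 LOAD ⇒ load; ctr=5 reg=5
step 10: T2 CAS ⇒ ok; ctr=6 reg=5

counter = 6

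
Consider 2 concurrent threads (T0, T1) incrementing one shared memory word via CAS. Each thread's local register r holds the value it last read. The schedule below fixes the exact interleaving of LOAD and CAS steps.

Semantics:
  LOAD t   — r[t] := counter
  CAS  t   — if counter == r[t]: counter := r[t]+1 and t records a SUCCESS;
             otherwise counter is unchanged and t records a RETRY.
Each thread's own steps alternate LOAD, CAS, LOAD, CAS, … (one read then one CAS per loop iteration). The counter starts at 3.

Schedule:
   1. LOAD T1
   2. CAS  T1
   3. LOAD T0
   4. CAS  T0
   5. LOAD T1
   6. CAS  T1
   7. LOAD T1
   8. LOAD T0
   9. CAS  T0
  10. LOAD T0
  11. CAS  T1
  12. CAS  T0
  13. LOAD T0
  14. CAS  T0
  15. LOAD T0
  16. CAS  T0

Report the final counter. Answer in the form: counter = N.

[1] T1.load  rd  (counter 3, T1.r 3)
[2] T1.cas  hit  (counter 4, T1.r 3)
[3] T0.load  rd  (counter 4, T0.r 4)
[4] T0.cas  hit  (counter 5, T0.r 4)
[5] T1.load  rd  (counter 5, T1.r 5)
[6] T1.cas  hit  (counter 6, T1.r 5)
[7] T1.load  rd  (counter 6, T1.r 6)
[8] T0.load  rd  (counter 6, T0.r 6)
[9] T0.cas  hit  (counter 7, T0.r 6)
[10] T0.load  rd  (counter 7, T0.r 7)
[11] T1.cas  miss  (counter 7, T1.r 6)
[12] T0.cas  hit  (counter 8, T0.r 7)
[13] T0.load  rd  (counter 8, T0.r 8)
[14] T0.cas  hit  (counter 9, T0.r 8)
[15] T0.load  rd  (counter 9, T0.r 9)
[16] T0.cas  hit  (counter 10, T0.r 9)

counter = 10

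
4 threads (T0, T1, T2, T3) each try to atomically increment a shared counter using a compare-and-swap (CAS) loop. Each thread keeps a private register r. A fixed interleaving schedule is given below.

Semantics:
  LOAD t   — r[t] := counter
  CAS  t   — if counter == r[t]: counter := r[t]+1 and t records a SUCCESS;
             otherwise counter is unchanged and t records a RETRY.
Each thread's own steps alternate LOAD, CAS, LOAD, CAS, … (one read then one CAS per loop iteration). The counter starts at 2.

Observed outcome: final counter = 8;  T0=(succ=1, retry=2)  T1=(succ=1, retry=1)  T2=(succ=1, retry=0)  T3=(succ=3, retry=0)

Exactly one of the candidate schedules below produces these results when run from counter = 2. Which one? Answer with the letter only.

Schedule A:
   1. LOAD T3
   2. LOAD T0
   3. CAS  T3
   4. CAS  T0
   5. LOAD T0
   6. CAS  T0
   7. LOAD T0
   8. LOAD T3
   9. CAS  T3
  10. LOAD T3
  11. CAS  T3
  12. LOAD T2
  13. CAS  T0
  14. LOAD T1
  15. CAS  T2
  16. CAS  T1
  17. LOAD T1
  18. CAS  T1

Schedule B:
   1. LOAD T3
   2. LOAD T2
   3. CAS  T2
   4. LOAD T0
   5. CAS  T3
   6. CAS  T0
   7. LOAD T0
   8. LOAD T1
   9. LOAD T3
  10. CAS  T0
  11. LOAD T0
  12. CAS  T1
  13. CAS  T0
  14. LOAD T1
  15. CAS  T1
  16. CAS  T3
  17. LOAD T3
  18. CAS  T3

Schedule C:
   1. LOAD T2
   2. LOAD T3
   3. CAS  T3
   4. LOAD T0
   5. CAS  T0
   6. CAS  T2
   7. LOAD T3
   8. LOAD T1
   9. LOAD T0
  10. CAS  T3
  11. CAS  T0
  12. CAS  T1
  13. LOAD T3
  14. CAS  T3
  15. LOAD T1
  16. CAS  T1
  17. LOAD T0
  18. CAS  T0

Tracing schedule A:
1. LOAD T3 → mem=2 r[T3]=2 [LOAD]
2. LOAD T0 → mem=2 r[T0]=2 [LOAD]
3. CAS T3 → mem=3 r[T3]=2 [OK]
4. CAS T0 → mem=3 r[T0]=2 [RETRY]
5. LOAD T0 → mem=3 r[T0]=3 [LOAD]
6. CAS T0 → mem=4 r[T0]=3 [OK]
7. LOAD T0 → mem=4 r[T0]=4 [LOAD]
8. LOAD T3 → mem=4 r[T3]=4 [LOAD]
9. CAS T3 → mem=5 r[T3]=4 [OK]
10. LOAD T3 → mem=5 r[T3]=5 [LOAD]
11. CAS T3 → mem=6 r[T3]=5 [OK]
12. LOAD T2 → mem=6 r[T2]=6 [LOAD]
13. CAS T0 → mem=6 r[T0]=4 [RETRY]
14. LOAD T1 → mem=6 r[T1]=6 [LOAD]
15. CAS T2 → mem=7 r[T2]=6 [OK]
16. CAS T1 → mem=7 r[T1]=6 [RETRY]
17. LOAD T1 → mem=7 r[T1]=7 [LOAD]
18. CAS T1 → mem=8 r[T1]=7 [OK]

A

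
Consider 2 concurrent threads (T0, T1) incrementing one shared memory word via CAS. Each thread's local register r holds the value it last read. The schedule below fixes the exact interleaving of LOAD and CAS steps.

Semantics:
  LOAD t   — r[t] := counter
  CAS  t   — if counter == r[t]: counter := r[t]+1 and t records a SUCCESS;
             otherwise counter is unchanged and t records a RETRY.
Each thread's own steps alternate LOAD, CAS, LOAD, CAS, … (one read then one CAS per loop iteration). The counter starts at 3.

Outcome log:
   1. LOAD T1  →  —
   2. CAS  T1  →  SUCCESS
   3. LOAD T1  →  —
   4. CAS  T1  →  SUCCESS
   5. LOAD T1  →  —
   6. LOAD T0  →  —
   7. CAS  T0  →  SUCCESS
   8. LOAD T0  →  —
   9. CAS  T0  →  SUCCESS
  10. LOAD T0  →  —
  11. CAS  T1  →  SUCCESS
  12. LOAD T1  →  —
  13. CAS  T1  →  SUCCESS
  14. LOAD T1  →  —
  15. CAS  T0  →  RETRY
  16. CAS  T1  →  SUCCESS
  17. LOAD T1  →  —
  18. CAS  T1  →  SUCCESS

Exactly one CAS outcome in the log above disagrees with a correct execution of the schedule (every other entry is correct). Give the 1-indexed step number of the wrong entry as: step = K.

step = 11

Reference trace:
   1) LOAD T1:  M=3  r_T1=3
   2) CAS  T1:  M=4  r_T1=3 ✓
   3) LOAD T1:  M=4  r_T1=4
   4) CAS  T1:  M=5  r_T1=4 ✓
   5) LOAD T1:  M=5  r_T1=5
   6) LOAD T0:  M=5  r_T0=5
   7) CAS  T0:  M=6  r_T0=5 ✓
   8) LOAD T0:  M=6  r_T0=6
   9) CAS  T0:  M=7  r_T0=6 ✓
  10) LOAD T0:  M=7  r_T0=7
  11) CAS  T1:  M=7  r_T1=5 ✗
  12) LOAD T1:  M=7  r_T1=7
  13) CAS  T1:  M=8  r_T1=7 ✓
  14) LOAD T1:  M=8  r_T1=8
  15) CAS  T0:  M=8  r_T0=7 ✗
  16) CAS  T1:  M=9  r_T1=8 ✓
  17) LOAD T1:  M=9  r_T1=9
  18) CAS  T1:  M=10  r_T1=9 ✓
Mismatch at 11.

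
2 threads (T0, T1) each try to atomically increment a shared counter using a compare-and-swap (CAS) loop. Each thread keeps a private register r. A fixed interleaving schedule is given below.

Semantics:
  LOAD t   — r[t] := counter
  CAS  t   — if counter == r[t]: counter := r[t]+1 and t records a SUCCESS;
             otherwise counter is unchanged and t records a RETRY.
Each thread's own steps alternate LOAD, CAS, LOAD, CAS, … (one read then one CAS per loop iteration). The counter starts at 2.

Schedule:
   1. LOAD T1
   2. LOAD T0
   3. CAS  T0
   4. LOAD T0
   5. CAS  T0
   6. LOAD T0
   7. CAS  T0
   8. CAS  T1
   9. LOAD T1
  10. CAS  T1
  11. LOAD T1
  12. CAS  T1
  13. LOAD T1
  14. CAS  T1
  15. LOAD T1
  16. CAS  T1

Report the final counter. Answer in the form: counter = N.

[1] T1.load  rd  (counter 2, T1.r 2)
[2] T0.load  rd  (counter 2, T0.r 2)
[3] T0.cas  hit  (counter 3, T0.r 2)
[4] T0.load  rd  (counter 3, T0.r 3)
[5] T0.cas  hit  (counter 4, T0.r 3)
[6] T0.load  rd  (counter 4, T0.r 4)
[7] T0.cas  hit  (counter 5, T0.r 4)
[8] T1.cas  miss  (counter 5, T1.r 2)
[9] T1.load  rd  (counter 5, T1.r 5)
[10] T1.cas  hit  (counter 6, T1.r 5)
[11] T1.load  rd  (counter 6, T1.r 6)
[12] T1.cas  hit  (counter 7, T1.r 6)
[13] T1.load  rd  (counter 7, T1.r 7)
[14] T1.cas  hit  (counter 8, T1.r 7)
[15] T1.load  rd  (counter 8, T1.r 8)
[16] T1.cas  hit  (counter 9, T1.r 8)

counter = 9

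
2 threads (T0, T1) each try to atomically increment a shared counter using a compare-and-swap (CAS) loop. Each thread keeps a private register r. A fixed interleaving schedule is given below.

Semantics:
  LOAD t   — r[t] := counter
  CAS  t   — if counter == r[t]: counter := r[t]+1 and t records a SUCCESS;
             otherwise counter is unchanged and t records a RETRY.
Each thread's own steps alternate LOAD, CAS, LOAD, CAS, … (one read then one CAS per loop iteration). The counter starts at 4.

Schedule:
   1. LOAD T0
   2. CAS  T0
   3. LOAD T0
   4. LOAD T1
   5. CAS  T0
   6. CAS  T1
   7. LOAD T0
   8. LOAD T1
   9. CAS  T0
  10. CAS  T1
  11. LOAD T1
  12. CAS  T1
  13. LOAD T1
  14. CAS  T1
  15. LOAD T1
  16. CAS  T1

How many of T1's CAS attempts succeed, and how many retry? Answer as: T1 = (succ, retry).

T1 = (3, 2)

1. LOAD T0 → mem=4 r[T0]=4 [LOAD]
2. CAS T0 → mem=5 r[T0]=4 [OK]
3. LOAD T0 → mem=5 r[T0]=5 [LOAD]
4. LOAD T1 → mem=5 r[T1]=5 [LOAD]
5. CAS T0 → mem=6 r[T0]=5 [OK]
6. CAS T1 → mem=6 r[T1]=5 [RETRY]
7. LOAD T0 → mem=6 r[T0]=6 [LOAD]
8. LOAD T1 → mem=6 r[T1]=6 [LOAD]
9. CAS T0 → mem=7 r[T0]=6 [OK]
10. CAS T1 → mem=7 r[T1]=6 [RETRY]
11. LOAD T1 → mem=7 r[T1]=7 [LOAD]
12. CAS T1 → mem=8 r[T1]=7 [OK]
13. LOAD T1 → mem=8 r[T1]=8 [LOAD]
14. CAS T1 → mem=9 r[T1]=8 [OK]
15. LOAD T1 → mem=9 r[T1]=9 [LOAD]
16. CAS T1 → mem=10 r[T1]=9 [OK]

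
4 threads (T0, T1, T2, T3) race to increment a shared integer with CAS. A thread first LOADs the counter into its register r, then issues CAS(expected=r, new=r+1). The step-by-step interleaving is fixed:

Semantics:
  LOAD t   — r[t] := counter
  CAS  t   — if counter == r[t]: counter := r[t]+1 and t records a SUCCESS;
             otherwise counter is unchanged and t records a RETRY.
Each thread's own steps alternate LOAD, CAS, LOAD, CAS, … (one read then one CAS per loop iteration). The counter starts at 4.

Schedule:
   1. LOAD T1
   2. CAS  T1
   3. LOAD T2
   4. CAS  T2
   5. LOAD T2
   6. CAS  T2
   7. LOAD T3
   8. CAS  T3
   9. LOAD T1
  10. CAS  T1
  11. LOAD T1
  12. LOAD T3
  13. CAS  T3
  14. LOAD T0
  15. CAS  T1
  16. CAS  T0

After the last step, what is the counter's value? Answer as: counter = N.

counter = 11

#1 T1 reads 4
#2 T1 CAS(4→5) writes; counter now 5
#3 T2 reads 5
#4 T2 CAS(5→6) writes; counter now 6
#5 T2 reads 6
#6 T2 CAS(6→7) writes; counter now 7
#7 T3 reads 7
#8 T3 CAS(7→8) writes; counter now 8
#9 T1 reads 8
#10 T1 CAS(8→9) writes; counter now 9
#11 T1 reads 9
#12 T3 reads 9
#13 T3 CAS(9→10) writes; counter now 10
#14 T0 reads 10
#15 T1 CAS(9→10) fails; counter now 10
#16 T0 CAS(10→11) writes; counter now 11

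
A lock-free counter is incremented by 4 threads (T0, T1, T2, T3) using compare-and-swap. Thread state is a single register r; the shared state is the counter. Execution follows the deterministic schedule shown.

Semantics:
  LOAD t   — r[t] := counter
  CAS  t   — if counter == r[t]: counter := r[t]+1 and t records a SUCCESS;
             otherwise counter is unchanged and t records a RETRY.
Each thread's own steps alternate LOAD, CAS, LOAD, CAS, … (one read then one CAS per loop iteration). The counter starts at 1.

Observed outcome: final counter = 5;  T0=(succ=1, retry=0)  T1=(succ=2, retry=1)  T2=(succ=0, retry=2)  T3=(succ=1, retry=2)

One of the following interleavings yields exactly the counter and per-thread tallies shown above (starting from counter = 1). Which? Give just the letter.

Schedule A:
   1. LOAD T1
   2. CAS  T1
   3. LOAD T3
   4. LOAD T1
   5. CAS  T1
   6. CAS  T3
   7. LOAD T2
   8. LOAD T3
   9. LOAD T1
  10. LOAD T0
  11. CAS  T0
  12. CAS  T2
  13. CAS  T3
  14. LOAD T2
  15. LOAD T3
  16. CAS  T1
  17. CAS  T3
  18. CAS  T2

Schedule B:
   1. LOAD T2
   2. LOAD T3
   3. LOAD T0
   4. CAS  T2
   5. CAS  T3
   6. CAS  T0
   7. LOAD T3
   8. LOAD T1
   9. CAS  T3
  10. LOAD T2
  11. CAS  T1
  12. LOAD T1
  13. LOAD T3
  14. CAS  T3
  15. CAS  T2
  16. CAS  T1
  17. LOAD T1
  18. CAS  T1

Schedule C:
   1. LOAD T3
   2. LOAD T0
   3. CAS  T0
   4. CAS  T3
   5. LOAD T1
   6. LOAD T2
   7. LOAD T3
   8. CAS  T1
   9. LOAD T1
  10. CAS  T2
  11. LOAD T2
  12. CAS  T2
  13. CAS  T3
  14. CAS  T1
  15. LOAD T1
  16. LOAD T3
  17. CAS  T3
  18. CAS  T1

A

Tracing schedule A:
   1) LOAD T1:  M=1  r_T1=1
   2) CAS  T1:  M=2  r_T1=1 ✓
   3) LOAD T3:  M=2  r_T3=2
   4) LOAD T1:  M=2  r_T1=2
   5) CAS  T1:  M=3  r_T1=2 ✓
   6) CAS  T3:  M=3  r_T3=2 ✗
   7) LOAD T2:  M=3  r_T2=3
   8) LOAD T3:  M=3  r_T3=3
   9) LOAD T1:  M=3  r_T1=3
  10) LOAD T0:  M=3  r_T0=3
  11) CAS  T0:  M=4  r_T0=3 ✓
  12) CAS  T2:  M=4  r_T2=3 ✗
  13) CAS  T3:  M=4  r_T3=3 ✗
  14) LOAD T2:  M=4  r_T2=4
  15) LOAD T3:  M=4  r_T3=4
  16) CAS  T1:  M=4  r_T1=3 ✗
  17) CAS  T3:  M=5  r_T3=4 ✓
  18) CAS  T2:  M=5  r_T2=4 ✗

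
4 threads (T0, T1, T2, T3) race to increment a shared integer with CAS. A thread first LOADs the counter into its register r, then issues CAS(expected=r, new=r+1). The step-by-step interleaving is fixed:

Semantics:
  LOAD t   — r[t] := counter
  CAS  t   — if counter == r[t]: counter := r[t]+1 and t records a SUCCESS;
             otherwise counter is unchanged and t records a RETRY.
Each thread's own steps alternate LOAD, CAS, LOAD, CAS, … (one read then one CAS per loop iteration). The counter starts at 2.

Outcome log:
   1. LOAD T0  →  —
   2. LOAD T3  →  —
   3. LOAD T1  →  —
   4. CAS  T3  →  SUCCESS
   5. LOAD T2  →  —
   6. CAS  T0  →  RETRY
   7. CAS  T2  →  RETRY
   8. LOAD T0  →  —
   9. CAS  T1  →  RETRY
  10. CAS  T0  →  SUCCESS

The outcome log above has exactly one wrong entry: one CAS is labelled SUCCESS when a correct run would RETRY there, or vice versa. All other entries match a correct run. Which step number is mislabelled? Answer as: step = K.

Correct run:
step 1: T0 LOAD ⇒ load; ctr=2 reg=2
step 2: T3 LOAD ⇒ load; ctr=2 reg=2
step 3: T1 LOAD ⇒ load; ctr=2 reg=2
step 4: T3 CAS ⇒ ok; ctr=3 reg=2
step 5: T2 LOAD ⇒ load; ctr=3 reg=3
step 6: T0 CAS ⇒ retry; ctr=3 reg=2
step 7: T2 CAS ⇒ ok; ctr=4 reg=3
step 8: T0 LOAD ⇒ load; ctr=4 reg=4
step 9: T1 CAS ⇒ retry; ctr=4 reg=2
step 10: T0 CAS ⇒ ok; ctr=5 reg=4
Log disagrees first at step 7.

step = 7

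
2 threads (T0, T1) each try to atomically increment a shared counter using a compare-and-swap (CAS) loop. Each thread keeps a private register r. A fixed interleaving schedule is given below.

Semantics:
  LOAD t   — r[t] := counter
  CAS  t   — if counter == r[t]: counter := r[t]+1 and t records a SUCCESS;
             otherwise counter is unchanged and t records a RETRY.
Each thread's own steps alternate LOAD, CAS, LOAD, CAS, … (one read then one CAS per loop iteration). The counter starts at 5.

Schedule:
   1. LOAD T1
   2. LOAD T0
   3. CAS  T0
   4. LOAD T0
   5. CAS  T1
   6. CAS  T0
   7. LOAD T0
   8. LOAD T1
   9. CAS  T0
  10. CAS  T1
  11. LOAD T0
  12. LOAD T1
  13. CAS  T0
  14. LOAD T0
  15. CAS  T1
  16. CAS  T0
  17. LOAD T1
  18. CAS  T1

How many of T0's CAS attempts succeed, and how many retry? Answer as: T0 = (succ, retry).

step 1: T1 LOAD ⇒ load; ctr=5 reg=5
step 2: T0 LOAD ⇒ load; ctr=5 reg=5
step 3: T0 CAS ⇒ ok; ctr=6 reg=5
step 4: T0 LOAD ⇒ load; ctr=6 reg=6
step 5: T1 CAS ⇒ retry; ctr=6 reg=5
step 6: T0 CAS ⇒ ok; ctr=7 reg=6
step 7: T0 LOAD ⇒ load; ctr=7 reg=7
step 8: T1 LOAD ⇒ load; ctr=7 reg=7
step 9: T0 CAS ⇒ ok; ctr=8 reg=7
step 10: T1 CAS ⇒ retry; ctr=8 reg=7
step 11: T0 LOAD ⇒ load; ctr=8 reg=8
step 12: T1 LOAD ⇒ load; ctr=8 reg=8
step 13: T0 CAS ⇒ ok; ctr=9 reg=8
step 14: T0 LOAD ⇒ load; ctr=9 reg=9
step 15: T1 CAS ⇒ retry; ctr=9 reg=8
step 16: T0 CAS ⇒ ok; ctr=10 reg=9
step 17: T1 LOAD ⇒ load; ctr=10 reg=10
step 18: T1 CAS ⇒ ok; ctr=11 reg=10

T0 = (5, 0)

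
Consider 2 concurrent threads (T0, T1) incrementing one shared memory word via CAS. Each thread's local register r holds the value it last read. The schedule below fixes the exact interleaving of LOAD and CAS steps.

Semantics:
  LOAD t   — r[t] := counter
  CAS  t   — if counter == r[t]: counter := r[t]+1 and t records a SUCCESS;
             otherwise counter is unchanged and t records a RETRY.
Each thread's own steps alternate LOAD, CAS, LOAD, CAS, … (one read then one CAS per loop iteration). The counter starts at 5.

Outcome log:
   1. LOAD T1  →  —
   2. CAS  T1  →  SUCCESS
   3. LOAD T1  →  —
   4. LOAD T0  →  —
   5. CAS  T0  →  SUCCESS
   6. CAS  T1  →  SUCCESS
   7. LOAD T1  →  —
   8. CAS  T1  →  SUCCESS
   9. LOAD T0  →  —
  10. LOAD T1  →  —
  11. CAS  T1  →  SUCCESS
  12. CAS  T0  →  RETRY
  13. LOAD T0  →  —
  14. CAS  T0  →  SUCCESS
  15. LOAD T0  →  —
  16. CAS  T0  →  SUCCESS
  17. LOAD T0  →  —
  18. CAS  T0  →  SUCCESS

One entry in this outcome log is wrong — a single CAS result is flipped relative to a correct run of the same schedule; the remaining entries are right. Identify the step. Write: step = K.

step = 6

Re-executing:
   1) LOAD T1:  M=5  r_T1=5
   2) CAS  T1:  M=6  r_T1=5 ✓
   3) LOAD T1:  M=6  r_T1=6
   4) LOAD T0:  M=6  r_T0=6
   5) CAS  T0:  M=7  r_T0=6 ✓
   6) CAS  T1:  M=7  r_T1=6 ✗
   7) LOAD T1:  M=7  r_T1=7
   8) CAS  T1:  M=8  r_T1=7 ✓
   9) LOAD T0:  M=8  r_T0=8
  10) LOAD T1:  M=8  r_T1=8
  11) CAS  T1:  M=9  r_T1=8 ✓
  12) CAS  T0:  M=9  r_T0=8 ✗
  13) LOAD T0:  M=9  r_T0=9
  14) CAS  T0:  M=10  r_T0=9 ✓
  15) LOAD T0:  M=10  r_T0=10
  16) CAS  T0:  M=11  r_T0=10 ✓
  17) LOAD T0:  M=11  r_T0=11
  18) CAS  T0:  M=12  r_T0=11 ✓
Mismatch at 6.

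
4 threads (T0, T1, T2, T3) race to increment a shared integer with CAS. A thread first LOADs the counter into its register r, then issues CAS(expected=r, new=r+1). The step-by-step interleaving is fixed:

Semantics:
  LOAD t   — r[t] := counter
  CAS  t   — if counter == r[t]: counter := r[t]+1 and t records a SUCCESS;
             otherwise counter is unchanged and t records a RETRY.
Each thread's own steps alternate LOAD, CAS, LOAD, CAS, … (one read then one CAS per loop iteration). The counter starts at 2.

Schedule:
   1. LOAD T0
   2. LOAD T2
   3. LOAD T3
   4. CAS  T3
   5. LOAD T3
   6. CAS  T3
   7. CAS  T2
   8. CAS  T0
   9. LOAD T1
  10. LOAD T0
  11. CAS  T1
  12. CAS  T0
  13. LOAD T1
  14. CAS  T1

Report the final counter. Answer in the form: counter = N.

1. LOAD T0 → mem=2 r[T0]=2 [LOAD]
2. LOAD T2 → mem=2 r[T2]=2 [LOAD]
3. LOAD T3 → mem=2 r[T3]=2 [LOAD]
4. CAS T3 → mem=3 r[T3]=2 [OK]
5. LOAD T3 → mem=3 r[T3]=3 [LOAD]
6. CAS T3 → mem=4 r[T3]=3 [OK]
7. CAS T2 → mem=4 r[T2]=2 [RETRY]
8. CAS T0 → mem=4 r[T0]=2 [RETRY]
9. LOAD T1 → mem=4 r[T1]=4 [LOAD]
10. LOAD T0 → mem=4 r[T0]=4 [LOAD]
11. CAS T1 → mem=5 r[T1]=4 [OK]
12. CAS T0 → mem=5 r[T0]=4 [RETRY]
13. LOAD T1 → mem=5 r[T1]=5 [LOAD]
14. CAS T1 → mem=6 r[T1]=5 [OK]

counter = 6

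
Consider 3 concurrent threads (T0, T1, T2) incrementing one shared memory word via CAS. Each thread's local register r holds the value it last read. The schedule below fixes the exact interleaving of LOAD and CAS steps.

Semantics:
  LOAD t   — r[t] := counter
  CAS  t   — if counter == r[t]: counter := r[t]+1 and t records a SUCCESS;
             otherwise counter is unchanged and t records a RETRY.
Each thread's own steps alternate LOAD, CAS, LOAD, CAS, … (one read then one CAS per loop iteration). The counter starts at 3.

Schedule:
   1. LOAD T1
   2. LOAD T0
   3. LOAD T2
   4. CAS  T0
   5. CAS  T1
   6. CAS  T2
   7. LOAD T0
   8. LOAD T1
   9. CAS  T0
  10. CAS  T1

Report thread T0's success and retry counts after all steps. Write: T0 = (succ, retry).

T0 = (2, 0)

[1] T1.load  rd  (counter 3, T1.r 3)
[2] T0.load  rd  (counter 3, T0.r 3)
[3] T2.load  rd  (counter 3, T2.r 3)
[4] T0.cas  hit  (counter 4, T0.r 3)
[5] T1.cas  miss  (counter 4, T1.r 3)
[6] T2.cas  miss  (counter 4, T2.r 3)
[7] T0.load  rd  (counter 4, T0.r 4)
[8] T1.load  rd  (counter 4, T1.r 4)
[9] T0.cas  hit  (counter 5, T0.r 4)
[10] T1.cas  miss  (counter 5, T1.r 4)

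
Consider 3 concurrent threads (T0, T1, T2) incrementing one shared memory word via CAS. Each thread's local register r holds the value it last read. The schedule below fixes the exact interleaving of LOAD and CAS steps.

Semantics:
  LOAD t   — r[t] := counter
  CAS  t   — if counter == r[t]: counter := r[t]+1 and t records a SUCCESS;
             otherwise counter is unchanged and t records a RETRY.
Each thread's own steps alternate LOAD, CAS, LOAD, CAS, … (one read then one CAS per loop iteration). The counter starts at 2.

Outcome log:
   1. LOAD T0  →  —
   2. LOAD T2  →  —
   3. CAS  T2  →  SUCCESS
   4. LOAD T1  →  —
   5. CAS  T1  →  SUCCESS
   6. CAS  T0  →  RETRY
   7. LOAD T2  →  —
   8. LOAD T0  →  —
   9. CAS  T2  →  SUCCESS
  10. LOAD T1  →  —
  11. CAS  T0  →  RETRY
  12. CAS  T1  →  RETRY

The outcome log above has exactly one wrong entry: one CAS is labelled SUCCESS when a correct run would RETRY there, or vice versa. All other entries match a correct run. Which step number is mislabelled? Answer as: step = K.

step = 12

Re-executing:
#1 T0 reads 2
#2 T2 reads 2
#3 T2 CAS(2→3) writes; counter now 3
#4 T1 reads 3
#5 T1 CAS(3→4) writes; counter now 4
#6 T0 CAS(2→3) fails; counter now 4
#7 T2 reads 4
#8 T0 reads 4
#9 T2 CAS(4→5) writes; counter now 5
#10 T1 reads 5
#11 T0 CAS(4→5) fails; counter now 5
#12 T1 CAS(5→6) writes; counter now 6
Mismatch at 12.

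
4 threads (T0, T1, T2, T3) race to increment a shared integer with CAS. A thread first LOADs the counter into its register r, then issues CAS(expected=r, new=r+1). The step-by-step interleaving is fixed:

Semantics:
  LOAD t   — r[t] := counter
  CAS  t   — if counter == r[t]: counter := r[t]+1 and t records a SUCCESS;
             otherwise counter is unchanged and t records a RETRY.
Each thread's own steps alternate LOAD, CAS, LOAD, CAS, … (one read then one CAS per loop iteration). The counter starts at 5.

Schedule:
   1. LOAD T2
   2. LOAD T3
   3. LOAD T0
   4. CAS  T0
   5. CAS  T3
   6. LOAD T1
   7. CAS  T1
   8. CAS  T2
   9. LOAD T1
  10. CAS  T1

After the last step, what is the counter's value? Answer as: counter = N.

1. LOAD T2 → mem=5 r[T2]=5 [LOAD]
2. LOAD T3 → mem=5 r[T3]=5 [LOAD]
3. LOAD T0 → mem=5 r[T0]=5 [LOAD]
4. CAS T0 → mem=6 r[T0]=5 [OK]
5. CAS T3 → mem=6 r[T3]=5 [RETRY]
6. LOAD T1 → mem=6 r[T1]=6 [LOAD]
7. CAS T1 → mem=7 r[T1]=6 [OK]
8. CAS T2 → mem=7 r[T2]=5 [RETRY]
9. LOAD T1 → mem=7 r[T1]=7 [LOAD]
10. CAS T1 → mem=8 r[T1]=7 [OK]

counter = 8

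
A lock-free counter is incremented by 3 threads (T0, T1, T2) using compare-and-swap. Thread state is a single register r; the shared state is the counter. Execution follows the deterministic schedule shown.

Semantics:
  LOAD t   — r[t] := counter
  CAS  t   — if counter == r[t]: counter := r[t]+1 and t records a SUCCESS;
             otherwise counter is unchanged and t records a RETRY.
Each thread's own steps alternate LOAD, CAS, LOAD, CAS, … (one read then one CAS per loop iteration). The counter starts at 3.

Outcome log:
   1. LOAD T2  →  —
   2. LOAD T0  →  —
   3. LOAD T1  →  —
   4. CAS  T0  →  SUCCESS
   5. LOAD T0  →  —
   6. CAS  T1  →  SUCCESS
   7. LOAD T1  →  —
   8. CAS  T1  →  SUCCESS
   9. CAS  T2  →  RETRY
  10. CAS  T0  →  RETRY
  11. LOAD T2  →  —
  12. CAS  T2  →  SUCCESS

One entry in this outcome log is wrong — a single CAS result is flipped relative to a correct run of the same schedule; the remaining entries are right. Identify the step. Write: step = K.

Reference trace:
1. LOAD T2 → mem=3 r[T2]=3 [LOAD]
2. LOAD T0 → mem=3 r[T0]=3 [LOAD]
3. LOAD T1 → mem=3 r[T1]=3 [LOAD]
4. CAS T0 → mem=4 r[T0]=3 [OK]
5. LOAD T0 → mem=4 r[T0]=4 [LOAD]
6. CAS T1 → mem=4 r[T1]=3 [RETRY]
7. LOAD T1 → mem=4 r[T1]=4 [LOAD]
8. CAS T1 → mem=5 r[T1]=4 [OK]
9. CAS T2 → mem=5 r[T2]=3 [RETRY]
10. CAS T0 → mem=5 r[T0]=4 [RETRY]
11. LOAD T2 → mem=5 r[T2]=5 [LOAD]
12. CAS T2 → mem=6 r[T2]=5 [OK]
Log disagrees first at step 6.

step = 6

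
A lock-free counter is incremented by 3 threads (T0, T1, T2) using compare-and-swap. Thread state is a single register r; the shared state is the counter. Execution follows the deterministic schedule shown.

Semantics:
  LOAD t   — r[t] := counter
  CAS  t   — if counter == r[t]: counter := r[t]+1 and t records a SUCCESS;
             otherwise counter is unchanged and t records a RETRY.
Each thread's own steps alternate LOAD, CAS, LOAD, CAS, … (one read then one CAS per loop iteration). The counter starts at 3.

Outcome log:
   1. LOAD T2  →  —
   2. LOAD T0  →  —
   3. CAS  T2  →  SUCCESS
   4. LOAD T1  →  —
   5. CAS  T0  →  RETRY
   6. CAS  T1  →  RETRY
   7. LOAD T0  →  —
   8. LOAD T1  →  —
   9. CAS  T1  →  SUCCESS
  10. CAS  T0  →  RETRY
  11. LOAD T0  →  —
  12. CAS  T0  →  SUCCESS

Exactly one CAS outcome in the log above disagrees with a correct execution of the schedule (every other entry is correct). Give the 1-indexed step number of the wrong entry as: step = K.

step = 6

Re-executing:
step 1: T2 LOAD ⇒ load; ctr=3 reg=3
step 2: T0 LOAD ⇒ load; ctr=3 reg=3
step 3: T2 CAS ⇒ ok; ctr=4 reg=3
step 4: T1 LOAD ⇒ load; ctr=4 reg=4
step 5: T0 CAS ⇒ retry; ctr=4 reg=3
step 6: T1 CAS ⇒ ok; ctr=5 reg=4
step 7: T0 LOAD ⇒ load; ctr=5 reg=5
step 8: T1 LOAD ⇒ load; ctr=5 reg=5
step 9: T1 CAS ⇒ ok; ctr=6 reg=5
step 10: T0 CAS ⇒ retry; ctr=6 reg=5
step 11: T0 LOAD ⇒ load; ctr=6 reg=6
step 12: T0 CAS ⇒ ok; ctr=7 reg=6
Flip is step 6.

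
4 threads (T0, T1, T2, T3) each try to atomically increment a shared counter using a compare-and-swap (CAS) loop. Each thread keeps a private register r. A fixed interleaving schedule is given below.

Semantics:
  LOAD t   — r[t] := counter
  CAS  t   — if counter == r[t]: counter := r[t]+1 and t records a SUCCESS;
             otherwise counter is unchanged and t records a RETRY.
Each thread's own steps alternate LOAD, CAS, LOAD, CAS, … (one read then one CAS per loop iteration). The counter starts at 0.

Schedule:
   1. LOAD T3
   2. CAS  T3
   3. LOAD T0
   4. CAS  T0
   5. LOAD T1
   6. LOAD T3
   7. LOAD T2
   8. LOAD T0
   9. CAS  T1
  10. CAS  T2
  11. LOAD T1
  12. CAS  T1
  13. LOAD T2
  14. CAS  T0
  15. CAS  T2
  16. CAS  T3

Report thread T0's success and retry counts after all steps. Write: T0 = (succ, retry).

[1] T3.load  rd  (counter 0, T3.r 0)
[2] T3.cas  hit  (counter 1, T3.r 0)
[3] T0.load  rd  (counter 1, T0.r 1)
[4] T0.cas  hit  (counter 2, T0.r 1)
[5] T1.load  rd  (counter 2, T1.r 2)
[6] T3.load  rd  (counter 2, T3.r 2)
[7] T2.load  rd  (counter 2, T2.r 2)
[8] T0.load  rd  (counter 2, T0.r 2)
[9] T1.cas  hit  (counter 3, T1.r 2)
[10] T2.cas  miss  (counter 3, T2.r 2)
[11] T1.load  rd  (counter 3, T1.r 3)
[12] T1.cas  hit  (counter 4, T1.r 3)
[13] T2.load  rd  (counter 4, T2.r 4)
[14] T0.cas  miss  (counter 4, T0.r 2)
[15] T2.cas  hit  (counter 5, T2.r 4)
[16] T3.cas  miss  (counter 5, T3.r 2)

T0 = (1, 1)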